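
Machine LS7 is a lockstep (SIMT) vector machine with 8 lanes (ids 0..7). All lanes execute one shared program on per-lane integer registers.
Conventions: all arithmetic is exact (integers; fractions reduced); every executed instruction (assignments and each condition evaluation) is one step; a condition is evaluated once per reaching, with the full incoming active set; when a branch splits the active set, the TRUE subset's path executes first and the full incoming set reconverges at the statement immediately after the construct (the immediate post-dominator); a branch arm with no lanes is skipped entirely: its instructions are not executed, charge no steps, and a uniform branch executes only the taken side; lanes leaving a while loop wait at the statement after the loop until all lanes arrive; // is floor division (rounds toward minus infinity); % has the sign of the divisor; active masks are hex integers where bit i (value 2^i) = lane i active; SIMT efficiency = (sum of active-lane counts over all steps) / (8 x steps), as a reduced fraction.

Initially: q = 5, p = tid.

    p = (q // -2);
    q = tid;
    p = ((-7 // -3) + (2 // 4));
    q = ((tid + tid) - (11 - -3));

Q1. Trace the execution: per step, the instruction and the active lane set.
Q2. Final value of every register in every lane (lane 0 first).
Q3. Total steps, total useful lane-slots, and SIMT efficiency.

step 0: p <- (q // -2)               0xff
step 1: q <- tid                     0xff
step 2: p <- ((-7 // -3) + (2 // 4)) 0xff
step 3: q <- ((tid + tid) - (11 - -3)) 0xff

Answer: 4 steps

q: -14,-12,-10,-8,-6,-4,-2,0
p: 2,2,2,2,2,2,2,2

steps = 4; useful = 32; efficiency = 32/32 = 1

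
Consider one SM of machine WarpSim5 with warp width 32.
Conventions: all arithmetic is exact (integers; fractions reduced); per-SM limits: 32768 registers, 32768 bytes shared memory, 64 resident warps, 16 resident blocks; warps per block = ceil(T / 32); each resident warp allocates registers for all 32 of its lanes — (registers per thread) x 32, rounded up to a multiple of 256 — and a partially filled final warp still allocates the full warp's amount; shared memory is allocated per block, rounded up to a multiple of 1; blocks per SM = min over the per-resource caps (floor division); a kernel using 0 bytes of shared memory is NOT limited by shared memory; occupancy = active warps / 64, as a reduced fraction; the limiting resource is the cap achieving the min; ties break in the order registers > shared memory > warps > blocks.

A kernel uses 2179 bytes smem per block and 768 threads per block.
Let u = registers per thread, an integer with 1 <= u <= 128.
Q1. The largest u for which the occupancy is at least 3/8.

Answer: u = 40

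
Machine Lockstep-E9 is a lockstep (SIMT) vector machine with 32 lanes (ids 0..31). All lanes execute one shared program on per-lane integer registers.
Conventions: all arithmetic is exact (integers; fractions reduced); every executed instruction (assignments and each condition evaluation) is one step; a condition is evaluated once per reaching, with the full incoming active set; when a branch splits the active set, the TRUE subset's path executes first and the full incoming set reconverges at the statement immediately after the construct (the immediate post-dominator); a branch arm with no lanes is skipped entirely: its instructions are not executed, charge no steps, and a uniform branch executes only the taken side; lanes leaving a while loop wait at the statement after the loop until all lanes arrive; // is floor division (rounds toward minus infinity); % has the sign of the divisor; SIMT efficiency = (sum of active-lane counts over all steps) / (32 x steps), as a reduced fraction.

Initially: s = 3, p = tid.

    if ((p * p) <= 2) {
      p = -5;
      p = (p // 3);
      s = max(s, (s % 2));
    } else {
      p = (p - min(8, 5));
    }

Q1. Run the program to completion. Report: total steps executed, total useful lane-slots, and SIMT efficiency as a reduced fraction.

Answer: 5 steps, 68 useful, 17/40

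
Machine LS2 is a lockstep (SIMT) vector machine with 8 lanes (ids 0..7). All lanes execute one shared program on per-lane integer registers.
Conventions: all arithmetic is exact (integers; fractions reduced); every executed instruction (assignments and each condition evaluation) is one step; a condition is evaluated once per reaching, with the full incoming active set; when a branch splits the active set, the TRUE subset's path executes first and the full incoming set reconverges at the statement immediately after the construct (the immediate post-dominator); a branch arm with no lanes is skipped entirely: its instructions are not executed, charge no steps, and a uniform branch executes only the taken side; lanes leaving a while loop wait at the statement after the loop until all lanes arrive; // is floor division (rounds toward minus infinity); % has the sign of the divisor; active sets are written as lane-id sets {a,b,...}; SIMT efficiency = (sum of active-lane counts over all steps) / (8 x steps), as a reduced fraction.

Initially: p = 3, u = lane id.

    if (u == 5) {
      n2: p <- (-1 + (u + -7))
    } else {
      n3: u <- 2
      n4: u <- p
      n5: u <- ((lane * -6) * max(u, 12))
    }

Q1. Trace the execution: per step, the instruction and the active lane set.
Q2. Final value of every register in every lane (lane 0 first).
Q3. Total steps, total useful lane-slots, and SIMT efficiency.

step 0: eval (u == 5)                {0,1,2,3,4,5,6,7}
step 1: p <- (-1 + (u + -7))         {5}
step 2: u <- 2                       {0,1,2,3,4,6,7}
step 3: u <- p                       {0,1,2,3,4,6,7}
step 4: u <- ((lane * -6) * max(u, 12)) {0,1,2,3,4,6,7}

Answer: 5 steps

p: 3,3,3,3,3,-3,3,3
u: 0,-72,-144,-216,-288,5,-432,-504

steps = 5; useful = 30; efficiency = 30/40 = 3/4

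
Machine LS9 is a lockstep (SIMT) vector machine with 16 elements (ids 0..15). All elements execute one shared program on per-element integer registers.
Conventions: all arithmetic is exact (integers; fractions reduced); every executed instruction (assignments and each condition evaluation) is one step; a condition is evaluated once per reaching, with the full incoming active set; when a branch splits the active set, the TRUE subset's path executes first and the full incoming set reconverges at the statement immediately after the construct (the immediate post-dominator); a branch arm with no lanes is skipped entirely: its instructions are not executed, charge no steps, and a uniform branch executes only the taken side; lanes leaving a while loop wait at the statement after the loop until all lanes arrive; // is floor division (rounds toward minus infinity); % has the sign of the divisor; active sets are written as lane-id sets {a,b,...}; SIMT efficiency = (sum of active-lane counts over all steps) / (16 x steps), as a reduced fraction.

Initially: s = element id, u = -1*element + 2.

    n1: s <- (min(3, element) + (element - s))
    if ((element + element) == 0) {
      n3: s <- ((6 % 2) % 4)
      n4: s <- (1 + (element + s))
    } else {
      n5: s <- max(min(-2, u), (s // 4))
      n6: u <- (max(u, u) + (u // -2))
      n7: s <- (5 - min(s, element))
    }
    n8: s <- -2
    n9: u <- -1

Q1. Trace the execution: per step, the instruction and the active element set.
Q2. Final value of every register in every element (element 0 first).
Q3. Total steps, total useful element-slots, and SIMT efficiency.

step 0: s <- (min(3, element) + (element - s)) {0,1,2,3,4,5,6,7,8,9,10,11,12,13,14,15}
step 1: eval ((element + element) == 0) {0,1,2,3,4,5,6,7,8,9,10,11,12,13,14,15}
step 2: s <- ((6 % 2) % 4)           {0}
step 3: s <- (1 + (element + s))     {0}
step 4: s <- max(min(-2, u), (s // 4)) {1,2,3,4,5,6,7,8,9,10,11,12,13,14,15}
step 5: u <- (max(u, u) + (u // -2)) {1,2,3,4,5,6,7,8,9,10,11,12,13,14,15}
step 6: s <- (5 - min(s, element))   {1,2,3,4,5,6,7,8,9,10,11,12,13,14,15}
step 7: s <- -2                      {0,1,2,3,4,5,6,7,8,9,10,11,12,13,14,15}
step 8: u <- -1                      {0,1,2,3,4,5,6,7,8,9,10,11,12,13,14,15}

Answer: 9 steps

s: -2,-2,-2,-2,-2,-2,-2,-2,-2,-2,-2,-2,-2,-2,-2,-2
u: -1,-1,-1,-1,-1,-1,-1,-1,-1,-1,-1,-1,-1,-1,-1,-1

steps = 9; useful = 111; efficiency = 111/144 = 37/48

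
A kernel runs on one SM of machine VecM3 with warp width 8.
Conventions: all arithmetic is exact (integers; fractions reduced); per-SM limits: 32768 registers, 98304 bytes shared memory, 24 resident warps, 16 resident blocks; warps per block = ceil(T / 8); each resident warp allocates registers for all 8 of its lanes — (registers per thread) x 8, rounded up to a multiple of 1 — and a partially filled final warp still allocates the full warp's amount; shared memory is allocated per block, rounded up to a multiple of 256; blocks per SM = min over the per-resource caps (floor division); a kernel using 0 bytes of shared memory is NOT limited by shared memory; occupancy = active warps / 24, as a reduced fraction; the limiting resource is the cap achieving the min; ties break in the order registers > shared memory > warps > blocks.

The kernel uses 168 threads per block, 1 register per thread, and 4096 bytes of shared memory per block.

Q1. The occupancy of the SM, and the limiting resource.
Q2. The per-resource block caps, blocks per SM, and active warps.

Answer: occupancy 7/8, limited by warps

registers: 195 blocks
shared memory: 24 blocks
warps: 1 block
blocks: 16 blocks

Answer: 1 block, 21 active warps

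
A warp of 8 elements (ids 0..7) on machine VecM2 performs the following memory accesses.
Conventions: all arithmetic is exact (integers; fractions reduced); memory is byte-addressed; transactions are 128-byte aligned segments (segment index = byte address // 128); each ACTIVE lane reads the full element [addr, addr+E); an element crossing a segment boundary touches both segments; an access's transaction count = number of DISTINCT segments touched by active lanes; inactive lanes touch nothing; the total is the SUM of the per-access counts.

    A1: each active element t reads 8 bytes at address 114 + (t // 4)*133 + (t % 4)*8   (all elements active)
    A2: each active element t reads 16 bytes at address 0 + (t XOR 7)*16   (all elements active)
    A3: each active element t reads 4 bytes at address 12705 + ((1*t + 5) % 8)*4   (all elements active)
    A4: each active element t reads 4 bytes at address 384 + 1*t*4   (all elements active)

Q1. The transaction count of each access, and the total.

A1: 3 transactions
A2: 1 transaction
A3: 1 transaction
A4: 1 transaction

Answer: 3,1,1,1; total 6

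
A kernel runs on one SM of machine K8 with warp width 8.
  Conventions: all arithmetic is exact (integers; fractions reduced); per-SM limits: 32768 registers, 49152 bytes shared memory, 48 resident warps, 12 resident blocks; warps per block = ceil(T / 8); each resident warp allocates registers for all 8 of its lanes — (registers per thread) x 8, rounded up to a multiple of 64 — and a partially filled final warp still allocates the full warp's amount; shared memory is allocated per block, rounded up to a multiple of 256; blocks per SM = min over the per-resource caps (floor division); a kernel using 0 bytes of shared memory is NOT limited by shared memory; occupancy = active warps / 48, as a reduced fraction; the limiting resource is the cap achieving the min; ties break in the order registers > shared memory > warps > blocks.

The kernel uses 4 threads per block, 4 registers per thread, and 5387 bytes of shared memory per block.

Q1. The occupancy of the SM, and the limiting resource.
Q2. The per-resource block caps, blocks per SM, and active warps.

Answer: occupancy 1/6, limited by shared memory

registers: 512 blocks
shared memory: 8 blocks
warps: 48 blocks
blocks: 12 blocks

Answer: 8 blocks, 8 active warps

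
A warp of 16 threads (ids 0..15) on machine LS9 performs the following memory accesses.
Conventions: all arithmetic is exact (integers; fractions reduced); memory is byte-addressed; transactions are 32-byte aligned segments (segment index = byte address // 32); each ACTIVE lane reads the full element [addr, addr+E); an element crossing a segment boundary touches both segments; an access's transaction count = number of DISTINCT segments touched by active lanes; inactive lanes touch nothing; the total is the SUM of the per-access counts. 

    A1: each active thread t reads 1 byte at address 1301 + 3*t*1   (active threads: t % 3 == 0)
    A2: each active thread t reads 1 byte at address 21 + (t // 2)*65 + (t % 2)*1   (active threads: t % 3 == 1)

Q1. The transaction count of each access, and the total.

A1: 3 transactions
A2: 5 transactions

Answer: 3,5; total 8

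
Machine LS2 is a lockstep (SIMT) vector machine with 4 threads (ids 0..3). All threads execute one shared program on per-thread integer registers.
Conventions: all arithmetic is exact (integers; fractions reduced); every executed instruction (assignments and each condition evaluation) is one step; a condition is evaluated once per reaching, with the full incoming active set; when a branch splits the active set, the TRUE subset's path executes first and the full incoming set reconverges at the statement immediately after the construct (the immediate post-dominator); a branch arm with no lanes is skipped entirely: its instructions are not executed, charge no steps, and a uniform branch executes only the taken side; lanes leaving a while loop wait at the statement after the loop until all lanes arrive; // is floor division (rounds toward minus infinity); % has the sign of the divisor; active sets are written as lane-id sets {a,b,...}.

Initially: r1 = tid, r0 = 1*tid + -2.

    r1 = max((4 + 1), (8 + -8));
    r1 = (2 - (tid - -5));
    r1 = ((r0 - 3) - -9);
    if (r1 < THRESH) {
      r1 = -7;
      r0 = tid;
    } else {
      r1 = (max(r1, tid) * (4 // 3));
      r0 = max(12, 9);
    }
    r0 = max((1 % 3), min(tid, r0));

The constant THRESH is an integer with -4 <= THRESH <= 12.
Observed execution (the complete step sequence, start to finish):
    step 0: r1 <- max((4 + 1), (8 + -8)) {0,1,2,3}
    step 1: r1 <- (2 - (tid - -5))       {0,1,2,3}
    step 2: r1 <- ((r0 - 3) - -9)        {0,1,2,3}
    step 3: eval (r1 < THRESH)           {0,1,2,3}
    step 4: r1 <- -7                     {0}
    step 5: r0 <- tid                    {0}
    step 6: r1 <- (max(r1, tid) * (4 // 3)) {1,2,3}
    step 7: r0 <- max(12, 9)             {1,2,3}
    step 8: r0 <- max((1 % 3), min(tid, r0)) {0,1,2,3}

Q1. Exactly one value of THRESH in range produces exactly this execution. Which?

Answer: THRESH = 5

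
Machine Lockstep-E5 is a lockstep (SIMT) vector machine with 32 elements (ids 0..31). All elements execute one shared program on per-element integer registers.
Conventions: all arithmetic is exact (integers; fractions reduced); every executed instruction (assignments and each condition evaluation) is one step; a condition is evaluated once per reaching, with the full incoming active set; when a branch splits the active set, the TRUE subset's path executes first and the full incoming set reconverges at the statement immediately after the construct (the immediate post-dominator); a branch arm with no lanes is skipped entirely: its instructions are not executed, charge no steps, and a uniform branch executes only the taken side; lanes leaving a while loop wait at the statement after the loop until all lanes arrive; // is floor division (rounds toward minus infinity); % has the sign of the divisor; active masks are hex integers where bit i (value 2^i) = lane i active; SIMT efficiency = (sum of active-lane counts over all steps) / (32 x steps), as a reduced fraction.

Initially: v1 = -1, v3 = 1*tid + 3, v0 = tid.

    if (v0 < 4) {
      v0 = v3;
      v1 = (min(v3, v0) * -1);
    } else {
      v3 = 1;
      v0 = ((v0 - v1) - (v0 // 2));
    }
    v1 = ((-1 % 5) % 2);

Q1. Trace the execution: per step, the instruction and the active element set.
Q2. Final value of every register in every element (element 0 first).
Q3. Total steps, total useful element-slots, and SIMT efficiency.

step 0: eval (v0 < 4)                0xffffffff
step 1: v0 <- v3                     0x0000000f
step 2: v1 <- (min(v3, v0) * -1)     0x0000000f
step 3: v3 <- 1                      0xfffffff0
step 4: v0 <- ((v0 - v1) - (v0 // 2)) 0xfffffff0
step 5: v1 <- ((-1 % 5) % 2)         0xffffffff

Answer: 6 steps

v1: 0,0,0,0,0,0,0,0,0,0,0,0,0,0,0,0,0,0,0,0,0,0,0,0,0,0,0,0,0,0,0,0
v3: 3,4,5,6,1,1,1,1,1,1,1,1,1,1,1,1,1,1,1,1,1,1,1,1,1,1,1,1,1,1,1,1
v0: 3,4,5,6,3,4,4,5,5,6,6,7,7,8,8,9,9,10,10,11,11,12,12,13,13,14,14,15,15,16,16,17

steps = 6; useful = 128; efficiency = 128/192 = 2/3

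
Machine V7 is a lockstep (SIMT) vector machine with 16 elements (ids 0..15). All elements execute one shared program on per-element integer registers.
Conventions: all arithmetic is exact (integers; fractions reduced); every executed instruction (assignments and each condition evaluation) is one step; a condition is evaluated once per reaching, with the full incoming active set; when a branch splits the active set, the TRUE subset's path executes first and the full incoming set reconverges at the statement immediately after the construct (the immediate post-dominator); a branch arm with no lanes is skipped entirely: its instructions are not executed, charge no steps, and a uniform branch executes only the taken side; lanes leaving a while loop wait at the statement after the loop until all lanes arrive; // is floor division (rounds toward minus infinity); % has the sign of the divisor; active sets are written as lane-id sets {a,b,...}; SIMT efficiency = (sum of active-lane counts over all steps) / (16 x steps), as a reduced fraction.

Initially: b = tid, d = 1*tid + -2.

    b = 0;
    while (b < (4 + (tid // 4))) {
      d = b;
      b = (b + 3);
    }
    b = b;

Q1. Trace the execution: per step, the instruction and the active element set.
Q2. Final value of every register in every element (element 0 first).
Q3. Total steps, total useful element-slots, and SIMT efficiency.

step 0: b <- 0                       {0,1,2,3,4,5,6,7,8,9,10,11,12,13,14,15}
step 1: eval (b < (4 + (tid // 4)))  {0,1,2,3,4,5,6,7,8,9,10,11,12,13,14,15}
step 2: d <- b                       {0,1,2,3,4,5,6,7,8,9,10,11,12,13,14,15}
step 3: b <- (b + 3)                 {0,1,2,3,4,5,6,7,8,9,10,11,12,13,14,15}
step 4: eval (b < (4 + (tid // 4)))  {0,1,2,3,4,5,6,7,8,9,10,11,12,13,14,15}
step 5: d <- b                       {0,1,2,3,4,5,6,7,8,9,10,11,12,13,14,15}
step 6: b <- (b + 3)                 {0,1,2,3,4,5,6,7,8,9,10,11,12,13,14,15}
step 7: eval (b < (4 + (tid // 4)))  {0,1,2,3,4,5,6,7,8,9,10,11,12,13,14,15}
step 8: d <- b                       {12,13,14,15}
step 9: b <- (b + 3)                 {12,13,14,15}
step 10: eval (b < (4 + (tid // 4)))  {12,13,14,15}
step 11: b <- b                       {0,1,2,3,4,5,6,7,8,9,10,11,12,13,14,15}

Answer: 12 steps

b: 6,6,6,6,6,6,6,6,6,6,6,6,9,9,9,9
d: 3,3,3,3,3,3,3,3,3,3,3,3,6,6,6,6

steps = 12; useful = 156; efficiency = 156/192 = 13/16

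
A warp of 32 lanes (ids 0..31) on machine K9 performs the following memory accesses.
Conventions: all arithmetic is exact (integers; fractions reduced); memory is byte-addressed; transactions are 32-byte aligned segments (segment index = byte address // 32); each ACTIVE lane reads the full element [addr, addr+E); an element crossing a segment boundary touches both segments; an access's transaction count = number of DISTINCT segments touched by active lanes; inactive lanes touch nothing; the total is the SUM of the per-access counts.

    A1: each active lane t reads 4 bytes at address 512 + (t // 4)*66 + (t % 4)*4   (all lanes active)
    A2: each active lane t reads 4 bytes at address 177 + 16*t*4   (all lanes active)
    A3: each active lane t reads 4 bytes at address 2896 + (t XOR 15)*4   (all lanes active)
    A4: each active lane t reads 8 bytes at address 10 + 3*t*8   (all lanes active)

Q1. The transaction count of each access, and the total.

A1: 8 transactions
A2: 32 transactions
A3: 5 transactions
A4: 24 transactions

Answer: 8,32,5,24; total 69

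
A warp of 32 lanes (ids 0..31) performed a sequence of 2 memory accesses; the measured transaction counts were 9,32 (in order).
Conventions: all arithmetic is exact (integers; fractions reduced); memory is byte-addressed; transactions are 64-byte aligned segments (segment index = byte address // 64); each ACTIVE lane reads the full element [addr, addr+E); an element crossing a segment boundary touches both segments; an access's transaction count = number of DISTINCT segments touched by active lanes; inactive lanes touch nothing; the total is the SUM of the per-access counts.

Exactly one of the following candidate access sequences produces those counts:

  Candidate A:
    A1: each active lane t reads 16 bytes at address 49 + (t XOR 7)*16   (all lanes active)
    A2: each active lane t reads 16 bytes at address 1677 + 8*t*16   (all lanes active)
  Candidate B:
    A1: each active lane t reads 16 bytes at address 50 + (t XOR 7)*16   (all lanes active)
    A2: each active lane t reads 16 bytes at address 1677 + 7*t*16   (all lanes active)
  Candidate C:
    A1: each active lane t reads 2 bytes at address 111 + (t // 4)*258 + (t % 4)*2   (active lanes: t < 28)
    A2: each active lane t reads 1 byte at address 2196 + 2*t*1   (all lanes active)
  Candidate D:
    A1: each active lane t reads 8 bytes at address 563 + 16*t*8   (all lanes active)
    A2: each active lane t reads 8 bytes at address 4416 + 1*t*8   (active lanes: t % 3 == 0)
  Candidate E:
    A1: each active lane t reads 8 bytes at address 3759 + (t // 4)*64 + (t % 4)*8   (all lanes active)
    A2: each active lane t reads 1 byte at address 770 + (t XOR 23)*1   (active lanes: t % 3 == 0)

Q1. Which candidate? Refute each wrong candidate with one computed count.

B: A2 gives 40 transactions, not 32
C: A2 gives 2 transactions, not 32
D: A1 gives 32 transactions, not 9
E: A2 gives 1 transaction, not 32
A: all counts match (9,32)

Answer: A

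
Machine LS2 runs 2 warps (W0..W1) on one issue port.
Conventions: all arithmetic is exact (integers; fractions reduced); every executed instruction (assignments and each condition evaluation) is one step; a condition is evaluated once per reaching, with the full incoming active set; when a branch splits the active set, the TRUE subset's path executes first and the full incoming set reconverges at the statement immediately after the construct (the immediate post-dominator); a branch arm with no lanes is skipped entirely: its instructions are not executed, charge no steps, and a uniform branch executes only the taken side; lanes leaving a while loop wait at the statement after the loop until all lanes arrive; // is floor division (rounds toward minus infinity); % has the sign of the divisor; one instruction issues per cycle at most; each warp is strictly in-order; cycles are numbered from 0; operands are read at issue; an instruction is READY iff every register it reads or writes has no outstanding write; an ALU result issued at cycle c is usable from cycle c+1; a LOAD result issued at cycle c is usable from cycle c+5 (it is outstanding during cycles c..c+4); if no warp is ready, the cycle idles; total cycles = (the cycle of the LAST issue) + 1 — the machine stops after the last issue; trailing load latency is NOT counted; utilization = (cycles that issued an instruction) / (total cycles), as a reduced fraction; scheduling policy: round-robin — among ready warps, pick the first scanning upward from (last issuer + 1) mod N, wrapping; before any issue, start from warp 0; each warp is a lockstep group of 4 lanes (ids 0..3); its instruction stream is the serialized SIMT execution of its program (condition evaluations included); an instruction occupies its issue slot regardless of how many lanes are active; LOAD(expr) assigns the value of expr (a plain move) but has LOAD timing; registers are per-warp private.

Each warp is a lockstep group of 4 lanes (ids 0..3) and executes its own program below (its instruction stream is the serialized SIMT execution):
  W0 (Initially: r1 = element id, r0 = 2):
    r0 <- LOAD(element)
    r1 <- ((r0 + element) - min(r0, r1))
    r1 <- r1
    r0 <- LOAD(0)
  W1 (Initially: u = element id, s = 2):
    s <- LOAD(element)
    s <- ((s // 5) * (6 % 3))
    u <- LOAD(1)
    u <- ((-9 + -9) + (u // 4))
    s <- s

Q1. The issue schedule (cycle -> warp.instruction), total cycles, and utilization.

cycle 0: W0.I0
cycle 1: W1.I0
cycle 2: idle
cycle 3: idle
cycle 4: idle
cycle 5: W0.I1
cycle 6: W1.I1
cycle 7: W0.I2
cycle 8: W1.I2
cycle 9: W0.I3
cycle 10: idle
cycle 11: idle
cycle 12: idle
cycle 13: W1.I3
cycle 14: W1.I4

Answer: 15 cycles, utilization 3/5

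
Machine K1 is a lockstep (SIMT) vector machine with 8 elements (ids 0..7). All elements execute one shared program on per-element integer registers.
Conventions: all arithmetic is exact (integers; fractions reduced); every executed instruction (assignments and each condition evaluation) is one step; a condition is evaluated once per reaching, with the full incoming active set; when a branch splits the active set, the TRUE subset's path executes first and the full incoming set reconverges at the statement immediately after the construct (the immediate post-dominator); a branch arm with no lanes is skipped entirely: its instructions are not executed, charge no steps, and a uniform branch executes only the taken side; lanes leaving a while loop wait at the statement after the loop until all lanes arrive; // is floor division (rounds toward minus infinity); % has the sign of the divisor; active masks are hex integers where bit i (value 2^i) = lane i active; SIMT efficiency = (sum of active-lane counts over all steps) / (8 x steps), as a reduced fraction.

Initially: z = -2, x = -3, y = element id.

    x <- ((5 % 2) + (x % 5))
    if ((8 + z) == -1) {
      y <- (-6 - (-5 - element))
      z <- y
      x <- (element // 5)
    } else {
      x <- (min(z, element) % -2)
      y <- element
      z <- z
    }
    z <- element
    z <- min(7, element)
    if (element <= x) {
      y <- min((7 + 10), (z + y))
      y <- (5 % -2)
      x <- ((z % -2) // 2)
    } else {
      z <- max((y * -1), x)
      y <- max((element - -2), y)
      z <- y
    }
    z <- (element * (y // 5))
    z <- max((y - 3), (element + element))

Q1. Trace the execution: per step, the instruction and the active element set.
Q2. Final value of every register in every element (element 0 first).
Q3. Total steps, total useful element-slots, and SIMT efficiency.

step 0: x <- ((5 % 2) + (x % 5))     0xff
step 1: eval ((8 + z) == -1)         0xff
step 2: x <- (min(z, element) % -2)  0xff
step 3: y <- element                 0xff
step 4: z <- z                       0xff
step 5: z <- element                 0xff
step 6: z <- min(7, element)         0xff
step 7: eval (element <= x)          0xff
step 8: y <- min((7 + 10), (z + y))  0x01
step 9: y <- (5 % -2)                0x01
step 10: x <- ((z % -2) // 2)         0x01
step 11: z <- max((y * -1), x)        0xfe
step 12: y <- max((element - -2), y)  0xfe
step 13: z <- y                       0xfe
step 14: z <- (element * (y // 5))    0xff
step 15: z <- max((y - 3), (element + element)) 0xff

Answer: 16 steps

z: 0,2,4,6,8,10,12,14
x: 0,0,0,0,0,0,0,0
y: -1,3,4,5,6,7,8,9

steps = 16; useful = 104; efficiency = 104/128 = 13/16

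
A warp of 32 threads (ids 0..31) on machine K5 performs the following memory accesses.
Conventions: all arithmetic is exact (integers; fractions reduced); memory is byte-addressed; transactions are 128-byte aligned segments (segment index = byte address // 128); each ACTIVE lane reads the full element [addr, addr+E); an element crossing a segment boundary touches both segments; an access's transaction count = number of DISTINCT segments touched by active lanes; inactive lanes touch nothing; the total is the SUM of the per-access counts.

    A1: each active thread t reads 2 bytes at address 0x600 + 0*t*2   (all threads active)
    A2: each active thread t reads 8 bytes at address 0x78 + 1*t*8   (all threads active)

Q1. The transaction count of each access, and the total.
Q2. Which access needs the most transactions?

A1: 1 transaction
A2: 3 transactions

Answer: 1,3; total 4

Answer: A2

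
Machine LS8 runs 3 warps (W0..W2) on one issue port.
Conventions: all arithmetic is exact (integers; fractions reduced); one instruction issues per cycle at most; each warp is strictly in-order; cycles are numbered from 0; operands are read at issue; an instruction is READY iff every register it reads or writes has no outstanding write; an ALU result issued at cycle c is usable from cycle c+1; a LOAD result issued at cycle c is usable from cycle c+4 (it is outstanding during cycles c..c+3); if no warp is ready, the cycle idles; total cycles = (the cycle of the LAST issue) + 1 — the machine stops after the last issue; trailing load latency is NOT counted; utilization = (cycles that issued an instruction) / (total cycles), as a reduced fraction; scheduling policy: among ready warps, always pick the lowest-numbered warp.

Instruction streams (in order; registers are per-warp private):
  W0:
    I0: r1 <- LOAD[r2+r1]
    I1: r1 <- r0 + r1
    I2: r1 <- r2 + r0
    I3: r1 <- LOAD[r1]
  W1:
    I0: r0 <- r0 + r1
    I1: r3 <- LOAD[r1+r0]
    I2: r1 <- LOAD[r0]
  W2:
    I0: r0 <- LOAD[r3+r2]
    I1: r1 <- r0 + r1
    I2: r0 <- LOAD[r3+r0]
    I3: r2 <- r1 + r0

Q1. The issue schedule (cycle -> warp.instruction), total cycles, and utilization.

cycle 0: W0.I0
cycle 1: W1.I0
cycle 2: W1.I1
cycle 3: W1.I2
cycle 4: W0.I1
cycle 5: W0.I2
cycle 6: W0.I3
cycle 7: W2.I0
cycle 8: idle
cycle 9: idle
cycle 10: idle
cycle 11: W2.I1
cycle 12: W2.I2
cycle 13: idle
cycle 14: idle
cycle 15: idle
cycle 16: W2.I3

Answer: 17 cycles, utilization 11/17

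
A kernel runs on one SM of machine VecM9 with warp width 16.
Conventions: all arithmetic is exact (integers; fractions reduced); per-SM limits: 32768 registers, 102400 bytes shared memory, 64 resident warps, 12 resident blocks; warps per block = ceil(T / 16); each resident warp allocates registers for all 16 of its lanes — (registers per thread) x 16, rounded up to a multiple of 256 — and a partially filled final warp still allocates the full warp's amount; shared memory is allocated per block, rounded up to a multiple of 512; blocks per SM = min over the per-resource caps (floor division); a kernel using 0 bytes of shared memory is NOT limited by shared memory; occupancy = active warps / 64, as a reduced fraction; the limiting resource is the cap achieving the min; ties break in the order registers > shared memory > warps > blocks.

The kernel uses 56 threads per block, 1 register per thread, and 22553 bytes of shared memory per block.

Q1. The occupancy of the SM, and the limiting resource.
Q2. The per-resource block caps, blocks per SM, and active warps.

Answer: occupancy 1/4, limited by shared memory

registers: 32 blocks
shared memory: 4 blocks
warps: 16 blocks
blocks: 12 blocks

Answer: 4 blocks, 16 active warps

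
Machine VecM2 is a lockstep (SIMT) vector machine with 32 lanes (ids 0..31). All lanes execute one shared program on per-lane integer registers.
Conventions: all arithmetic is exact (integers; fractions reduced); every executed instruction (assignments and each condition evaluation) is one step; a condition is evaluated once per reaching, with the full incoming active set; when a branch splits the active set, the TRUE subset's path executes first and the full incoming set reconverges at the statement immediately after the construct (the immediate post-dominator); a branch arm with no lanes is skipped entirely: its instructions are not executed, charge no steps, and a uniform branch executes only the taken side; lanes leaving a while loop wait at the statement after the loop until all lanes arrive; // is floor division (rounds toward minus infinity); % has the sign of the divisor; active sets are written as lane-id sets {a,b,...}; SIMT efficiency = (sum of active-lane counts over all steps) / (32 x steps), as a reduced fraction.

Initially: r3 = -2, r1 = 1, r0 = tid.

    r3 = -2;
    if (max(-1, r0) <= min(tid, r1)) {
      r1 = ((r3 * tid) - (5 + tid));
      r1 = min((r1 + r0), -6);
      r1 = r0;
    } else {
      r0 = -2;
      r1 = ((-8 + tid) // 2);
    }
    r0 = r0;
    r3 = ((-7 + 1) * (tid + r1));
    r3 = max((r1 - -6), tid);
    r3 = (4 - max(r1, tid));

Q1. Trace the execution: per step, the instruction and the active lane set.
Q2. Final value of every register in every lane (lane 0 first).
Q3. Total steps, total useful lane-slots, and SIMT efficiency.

step 0: r3 <- -2                     {0,1,2,3,4,5,6,7,8,9,10,11,12,13,14,15,16,17,18,19,20,21,22,23,24,25,26,27,28,29,30,31}
step 1: eval (max(-1, r0) <= min(tid, r1)) {0,1,2,3,4,5,6,7,8,9,10,11,12,13,14,15,16,17,18,19,20,21,22,23,24,25,26,27,28,29,30,31}
step 2: r1 <- ((r3 * tid) - (5 + tid)) {0,1}
step 3: r1 <- min((r1 + r0), -6)     {0,1}
step 4: r1 <- r0                     {0,1}
step 5: r0 <- -2                     {2,3,4,5,6,7,8,9,10,11,12,13,14,15,16,17,18,19,20,21,22,23,24,25,26,27,28,29,30,31}
step 6: r1 <- ((-8 + tid) // 2)      {2,3,4,5,6,7,8,9,10,11,12,13,14,15,16,17,18,19,20,21,22,23,24,25,26,27,28,29,30,31}
step 7: r0 <- r0                     {0,1,2,3,4,5,6,7,8,9,10,11,12,13,14,15,16,17,18,19,20,21,22,23,24,25,26,27,28,29,30,31}
step 8: r3 <- ((-7 + 1) * (tid + r1)) {0,1,2,3,4,5,6,7,8,9,10,11,12,13,14,15,16,17,18,19,20,21,22,23,24,25,26,27,28,29,30,31}
step 9: r3 <- max((r1 - -6), tid)    {0,1,2,3,4,5,6,7,8,9,10,11,12,13,14,15,16,17,18,19,20,21,22,23,24,25,26,27,28,29,30,31}
step 10: r3 <- (4 - max(r1, tid))     {0,1,2,3,4,5,6,7,8,9,10,11,12,13,14,15,16,17,18,19,20,21,22,23,24,25,26,27,28,29,30,31}

Answer: 11 steps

r3: 4,3,2,1,0,-1,-2,-3,-4,-5,-6,-7,-8,-9,-10,-11,-12,-13,-14,-15,-16,-17,-18,-19,-20,-21,-22,-23,-24,-25,-26,-27
r1: 0,1,-3,-3,-2,-2,-1,-1,0,0,1,1,2,2,3,3,4,4,5,5,6,6,7,7,8,8,9,9,10,10,11,11
r0: 0,1,-2,-2,-2,-2,-2,-2,-2,-2,-2,-2,-2,-2,-2,-2,-2,-2,-2,-2,-2,-2,-2,-2,-2,-2,-2,-2,-2,-2,-2,-2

steps = 11; useful = 258; efficiency = 258/352 = 129/176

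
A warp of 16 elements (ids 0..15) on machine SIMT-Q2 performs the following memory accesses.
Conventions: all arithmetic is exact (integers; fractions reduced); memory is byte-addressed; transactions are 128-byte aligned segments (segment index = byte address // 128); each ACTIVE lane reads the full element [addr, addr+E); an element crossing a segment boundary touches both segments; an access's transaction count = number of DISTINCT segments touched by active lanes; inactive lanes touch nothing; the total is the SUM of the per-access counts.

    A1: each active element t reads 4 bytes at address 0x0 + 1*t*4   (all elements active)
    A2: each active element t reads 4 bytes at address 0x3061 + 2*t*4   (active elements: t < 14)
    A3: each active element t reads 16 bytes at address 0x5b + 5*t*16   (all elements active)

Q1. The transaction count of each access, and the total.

A1: 1 transaction
A2: 2 transactions
A3: 11 transactions

Answer: 1,2,11; total 14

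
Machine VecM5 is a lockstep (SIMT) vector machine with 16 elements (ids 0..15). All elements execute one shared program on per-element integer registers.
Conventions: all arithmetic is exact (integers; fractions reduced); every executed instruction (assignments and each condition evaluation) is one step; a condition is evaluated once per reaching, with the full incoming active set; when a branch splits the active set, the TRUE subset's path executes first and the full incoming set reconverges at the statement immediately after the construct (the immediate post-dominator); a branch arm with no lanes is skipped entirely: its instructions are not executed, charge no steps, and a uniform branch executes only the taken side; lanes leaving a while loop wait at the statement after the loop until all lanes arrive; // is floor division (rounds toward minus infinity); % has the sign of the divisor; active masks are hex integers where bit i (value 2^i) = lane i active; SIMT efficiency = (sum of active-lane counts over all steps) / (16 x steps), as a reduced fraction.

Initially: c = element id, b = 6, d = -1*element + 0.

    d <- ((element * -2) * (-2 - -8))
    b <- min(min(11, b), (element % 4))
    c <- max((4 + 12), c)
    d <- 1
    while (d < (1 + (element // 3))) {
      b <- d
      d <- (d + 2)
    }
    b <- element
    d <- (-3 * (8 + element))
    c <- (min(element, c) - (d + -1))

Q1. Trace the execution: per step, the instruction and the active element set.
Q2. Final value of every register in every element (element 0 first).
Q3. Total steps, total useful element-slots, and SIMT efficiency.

step 0: d <- ((element * -2) * (-2 - -8)) 0xffff
step 1: b <- min(min(11, b), (element % 4)) 0xffff
step 2: c <- max((4 + 12), c)        0xffff
step 3: d <- 1                       0xffff
step 4: eval (d < (1 + (element // 3))) 0xffff
step 5: b <- d                       0xfff8
step 6: d <- (d + 2)                 0xfff8
step 7: eval (d < (1 + (element // 3))) 0xfff8
step 8: b <- d                       0xfe00
step 9: d <- (d + 2)                 0xfe00
step 10: eval (d < (1 + (element // 3))) 0xfe00
step 11: b <- d                       0x8000
step 12: d <- (d + 2)                 0x8000
step 13: eval (d < (1 + (element // 3))) 0x8000
step 14: b <- element                 0xffff
step 15: d <- (-3 * (8 + element))    0xffff
step 16: c <- (min(element, c) - (d + -1)) 0xffff

Answer: 17 steps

c: 25,29,33,37,41,45,49,53,57,61,65,69,73,77,81,85
b: 0,1,2,3,4,5,6,7,8,9,10,11,12,13,14,15
d: -24,-27,-30,-33,-36,-39,-42,-45,-48,-51,-54,-57,-60,-63,-66,-69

steps = 17; useful = 191; efficiency = 191/272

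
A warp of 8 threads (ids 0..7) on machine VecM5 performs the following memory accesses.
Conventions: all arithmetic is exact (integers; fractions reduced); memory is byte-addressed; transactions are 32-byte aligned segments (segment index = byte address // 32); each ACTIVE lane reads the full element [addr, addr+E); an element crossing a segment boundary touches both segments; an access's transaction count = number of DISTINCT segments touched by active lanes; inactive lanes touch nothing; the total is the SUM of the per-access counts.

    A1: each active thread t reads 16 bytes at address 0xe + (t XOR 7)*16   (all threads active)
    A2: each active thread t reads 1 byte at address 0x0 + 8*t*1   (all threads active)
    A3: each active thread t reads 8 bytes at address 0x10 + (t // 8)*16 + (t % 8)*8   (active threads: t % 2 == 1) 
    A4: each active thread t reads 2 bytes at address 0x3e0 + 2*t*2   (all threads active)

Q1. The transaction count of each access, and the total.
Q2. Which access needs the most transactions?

A1: 5 transactions
A2: 2 transactions
A3: 3 transactions
A4: 1 transaction

Answer: 5,2,3,1; total 11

Answer: A1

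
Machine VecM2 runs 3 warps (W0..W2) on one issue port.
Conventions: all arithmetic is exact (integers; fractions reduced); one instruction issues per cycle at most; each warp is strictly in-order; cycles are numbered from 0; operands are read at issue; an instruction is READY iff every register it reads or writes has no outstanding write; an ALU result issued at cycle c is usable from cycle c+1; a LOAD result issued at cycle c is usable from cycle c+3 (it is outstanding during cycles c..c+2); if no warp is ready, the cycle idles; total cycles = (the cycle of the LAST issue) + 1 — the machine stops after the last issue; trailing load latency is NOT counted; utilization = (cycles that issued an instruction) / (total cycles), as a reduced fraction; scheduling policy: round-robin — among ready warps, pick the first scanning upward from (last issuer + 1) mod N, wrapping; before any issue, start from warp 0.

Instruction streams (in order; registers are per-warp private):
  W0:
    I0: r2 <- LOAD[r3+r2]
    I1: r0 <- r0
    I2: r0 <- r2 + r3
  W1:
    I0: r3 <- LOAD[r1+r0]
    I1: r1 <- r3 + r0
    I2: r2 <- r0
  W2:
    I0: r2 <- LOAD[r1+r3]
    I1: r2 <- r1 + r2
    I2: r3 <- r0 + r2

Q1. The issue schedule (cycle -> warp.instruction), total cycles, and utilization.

cycle 0: W0.I0
cycle 1: W1.I0
cycle 2: W2.I0
cycle 3: W0.I1
cycle 4: W1.I1
cycle 5: W2.I1
cycle 6: W0.I2
cycle 7: W1.I2
cycle 8: W2.I2

Answer: 9 cycles, utilization 1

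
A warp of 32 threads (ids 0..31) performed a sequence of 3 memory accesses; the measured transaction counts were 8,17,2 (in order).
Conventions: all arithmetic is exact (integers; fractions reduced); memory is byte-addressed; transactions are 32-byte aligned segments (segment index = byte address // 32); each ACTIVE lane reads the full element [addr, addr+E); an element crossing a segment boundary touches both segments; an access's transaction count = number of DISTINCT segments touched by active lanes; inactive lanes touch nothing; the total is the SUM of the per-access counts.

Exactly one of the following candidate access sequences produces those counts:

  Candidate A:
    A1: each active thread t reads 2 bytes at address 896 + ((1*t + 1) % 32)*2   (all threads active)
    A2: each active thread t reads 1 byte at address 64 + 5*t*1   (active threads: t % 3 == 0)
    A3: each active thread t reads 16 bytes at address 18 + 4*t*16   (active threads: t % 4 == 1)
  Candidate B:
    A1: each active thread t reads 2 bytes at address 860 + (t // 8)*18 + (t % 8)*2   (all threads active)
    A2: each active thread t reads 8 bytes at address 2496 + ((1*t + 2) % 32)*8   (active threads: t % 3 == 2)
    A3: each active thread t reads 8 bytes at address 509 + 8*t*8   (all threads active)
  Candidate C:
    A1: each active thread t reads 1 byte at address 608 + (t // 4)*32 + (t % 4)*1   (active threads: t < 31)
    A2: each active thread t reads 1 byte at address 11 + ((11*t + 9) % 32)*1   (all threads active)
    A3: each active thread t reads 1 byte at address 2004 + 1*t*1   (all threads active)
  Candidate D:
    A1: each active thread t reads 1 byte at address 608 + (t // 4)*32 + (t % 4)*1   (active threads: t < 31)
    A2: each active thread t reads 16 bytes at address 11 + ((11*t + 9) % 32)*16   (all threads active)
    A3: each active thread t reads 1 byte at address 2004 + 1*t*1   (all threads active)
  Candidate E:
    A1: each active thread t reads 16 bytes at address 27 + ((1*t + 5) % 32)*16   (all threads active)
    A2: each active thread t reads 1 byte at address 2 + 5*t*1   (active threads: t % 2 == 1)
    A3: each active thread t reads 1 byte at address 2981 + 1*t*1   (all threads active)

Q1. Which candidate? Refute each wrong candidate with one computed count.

A: A1 gives 2 transactions, not 8
B: A1 gives 4 transactions, not 8
C: A2 gives 2 transactions, not 17
E: A1 gives 17 transactions, not 8
D: all counts match (8,17,2)

Answer: D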